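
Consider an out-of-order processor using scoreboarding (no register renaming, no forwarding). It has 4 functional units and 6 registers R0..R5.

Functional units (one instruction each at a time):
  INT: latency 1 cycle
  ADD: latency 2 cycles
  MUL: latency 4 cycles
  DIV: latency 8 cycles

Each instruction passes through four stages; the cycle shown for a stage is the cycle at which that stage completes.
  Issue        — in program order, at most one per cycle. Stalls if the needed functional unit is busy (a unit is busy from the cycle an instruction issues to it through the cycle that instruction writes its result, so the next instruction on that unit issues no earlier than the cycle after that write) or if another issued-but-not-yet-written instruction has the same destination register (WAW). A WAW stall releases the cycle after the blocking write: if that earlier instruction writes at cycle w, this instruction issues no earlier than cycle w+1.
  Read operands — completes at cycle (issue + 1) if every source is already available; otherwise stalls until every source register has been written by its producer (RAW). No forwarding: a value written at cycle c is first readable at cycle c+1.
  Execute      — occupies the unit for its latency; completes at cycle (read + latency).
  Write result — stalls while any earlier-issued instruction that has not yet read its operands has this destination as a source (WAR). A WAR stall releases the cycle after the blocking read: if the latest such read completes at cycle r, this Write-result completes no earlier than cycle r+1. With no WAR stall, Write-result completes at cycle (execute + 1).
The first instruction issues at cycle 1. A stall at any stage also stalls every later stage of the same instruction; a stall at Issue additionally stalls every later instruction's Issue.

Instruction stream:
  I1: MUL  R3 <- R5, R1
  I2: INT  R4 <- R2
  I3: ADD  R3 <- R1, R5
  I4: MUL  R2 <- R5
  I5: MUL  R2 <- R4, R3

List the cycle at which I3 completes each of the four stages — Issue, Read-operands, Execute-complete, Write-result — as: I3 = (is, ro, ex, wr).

I3 = (8, 9, 11, 12)

c1: I1 issues→MUL
c2: I1 reads | I2 issues→INT
c3: I2 reads
c4: I2 exec-done
c5: I2 writes R4
c6: I1 exec-done
c7: I1 writes R3
c8: I3 issues→ADD
c9: I3 reads | I4 issues→MUL
c10: I4 reads
c11: I3 exec-done
c12: I3 writes R3
c14: I4 exec-done
c15: I4 writes R2
c16: I5 issues→MUL
c17: I5 reads
c21: I5 exec-done
c22: I5 writes R2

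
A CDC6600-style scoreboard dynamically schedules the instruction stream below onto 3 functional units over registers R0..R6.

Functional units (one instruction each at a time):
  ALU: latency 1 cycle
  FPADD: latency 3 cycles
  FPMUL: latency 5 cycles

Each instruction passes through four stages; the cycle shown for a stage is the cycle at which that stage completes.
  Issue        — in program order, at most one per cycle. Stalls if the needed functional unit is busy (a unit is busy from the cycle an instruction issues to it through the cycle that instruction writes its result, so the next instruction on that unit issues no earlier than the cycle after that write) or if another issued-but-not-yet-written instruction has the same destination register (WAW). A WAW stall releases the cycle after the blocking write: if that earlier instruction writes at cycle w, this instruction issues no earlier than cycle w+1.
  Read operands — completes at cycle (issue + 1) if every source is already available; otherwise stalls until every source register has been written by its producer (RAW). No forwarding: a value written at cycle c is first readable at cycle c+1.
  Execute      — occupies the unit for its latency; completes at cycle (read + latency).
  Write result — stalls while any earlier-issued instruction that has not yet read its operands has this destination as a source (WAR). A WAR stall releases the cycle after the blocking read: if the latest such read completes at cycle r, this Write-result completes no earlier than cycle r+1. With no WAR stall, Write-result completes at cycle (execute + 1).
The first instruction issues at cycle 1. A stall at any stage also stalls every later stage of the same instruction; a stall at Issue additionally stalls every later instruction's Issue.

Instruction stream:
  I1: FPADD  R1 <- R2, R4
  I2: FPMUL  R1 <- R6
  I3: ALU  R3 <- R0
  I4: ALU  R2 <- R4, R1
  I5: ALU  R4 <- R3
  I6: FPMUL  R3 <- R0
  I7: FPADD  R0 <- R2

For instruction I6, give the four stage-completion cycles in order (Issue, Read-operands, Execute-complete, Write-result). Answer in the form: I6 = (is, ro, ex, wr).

I6 = (19, 20, 25, 26)

  I1 | 1 | 2 | 5 | 6
  I2 | 7 | 8 | 13 | 14   WAW R1: wait I1 write@6
  I3 | 8 | 9 | 10 | 11
  I4 | 12 | 15 | 16 | 17   struct: ALU busy until I3 writes@11 · RAW R1: wait I2 write@14
  I5 | 18 | 19 | 20 | 21   struct: ALU busy until I4 writes@17
  I6 | 19 | 20 | 25 | 26
  I7 | 20 | 21 | 24 | 25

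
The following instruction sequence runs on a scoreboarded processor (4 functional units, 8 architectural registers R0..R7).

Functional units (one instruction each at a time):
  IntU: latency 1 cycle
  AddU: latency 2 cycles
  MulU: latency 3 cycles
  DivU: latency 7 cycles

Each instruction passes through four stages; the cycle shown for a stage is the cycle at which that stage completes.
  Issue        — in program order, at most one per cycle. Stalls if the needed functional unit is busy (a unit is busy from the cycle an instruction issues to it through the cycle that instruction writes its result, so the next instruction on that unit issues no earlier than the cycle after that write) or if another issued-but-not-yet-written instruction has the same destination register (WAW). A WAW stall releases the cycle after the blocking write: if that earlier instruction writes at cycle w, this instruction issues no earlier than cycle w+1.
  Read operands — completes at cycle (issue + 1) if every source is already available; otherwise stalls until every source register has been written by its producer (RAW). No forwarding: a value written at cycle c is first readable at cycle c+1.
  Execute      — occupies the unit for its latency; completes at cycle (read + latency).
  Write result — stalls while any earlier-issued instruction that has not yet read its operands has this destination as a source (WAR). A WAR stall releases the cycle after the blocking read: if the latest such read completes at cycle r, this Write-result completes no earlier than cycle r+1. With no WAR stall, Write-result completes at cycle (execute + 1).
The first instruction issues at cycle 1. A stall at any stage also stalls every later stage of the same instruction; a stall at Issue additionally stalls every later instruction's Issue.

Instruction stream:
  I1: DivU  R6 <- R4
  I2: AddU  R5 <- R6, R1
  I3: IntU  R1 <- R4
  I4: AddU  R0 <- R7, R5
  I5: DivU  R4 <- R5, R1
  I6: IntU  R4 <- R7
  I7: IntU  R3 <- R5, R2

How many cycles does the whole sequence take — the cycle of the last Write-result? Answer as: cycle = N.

c1: issue I1 (DivU)
c2: I1 read-ops; issue I2 (AddU)
c3: issue I3 (IntU)
c4: I3 read-ops
c5: I3 finished on IntU
c9: I1 finished on DivU
c10: I1→R6
c11: I2 read-ops
c12: I3→R1
c13: I2 finished on AddU
c14: I2→R5
c15: issue I4 (AddU)
c16: I4 read-ops; issue I5 (DivU)
c17: I5 read-ops
c18: I4 finished on AddU
c19: I4→R0
c24: I5 finished on DivU
c25: I5→R4
c26: issue I6 (IntU)
c27: I6 read-ops
c28: I6 finished on IntU
c29: I6→R4
c30: issue I7 (IntU)
c31: I7 read-ops
c32: I7 finished on IntU
c33: I7→R3

cycle = 33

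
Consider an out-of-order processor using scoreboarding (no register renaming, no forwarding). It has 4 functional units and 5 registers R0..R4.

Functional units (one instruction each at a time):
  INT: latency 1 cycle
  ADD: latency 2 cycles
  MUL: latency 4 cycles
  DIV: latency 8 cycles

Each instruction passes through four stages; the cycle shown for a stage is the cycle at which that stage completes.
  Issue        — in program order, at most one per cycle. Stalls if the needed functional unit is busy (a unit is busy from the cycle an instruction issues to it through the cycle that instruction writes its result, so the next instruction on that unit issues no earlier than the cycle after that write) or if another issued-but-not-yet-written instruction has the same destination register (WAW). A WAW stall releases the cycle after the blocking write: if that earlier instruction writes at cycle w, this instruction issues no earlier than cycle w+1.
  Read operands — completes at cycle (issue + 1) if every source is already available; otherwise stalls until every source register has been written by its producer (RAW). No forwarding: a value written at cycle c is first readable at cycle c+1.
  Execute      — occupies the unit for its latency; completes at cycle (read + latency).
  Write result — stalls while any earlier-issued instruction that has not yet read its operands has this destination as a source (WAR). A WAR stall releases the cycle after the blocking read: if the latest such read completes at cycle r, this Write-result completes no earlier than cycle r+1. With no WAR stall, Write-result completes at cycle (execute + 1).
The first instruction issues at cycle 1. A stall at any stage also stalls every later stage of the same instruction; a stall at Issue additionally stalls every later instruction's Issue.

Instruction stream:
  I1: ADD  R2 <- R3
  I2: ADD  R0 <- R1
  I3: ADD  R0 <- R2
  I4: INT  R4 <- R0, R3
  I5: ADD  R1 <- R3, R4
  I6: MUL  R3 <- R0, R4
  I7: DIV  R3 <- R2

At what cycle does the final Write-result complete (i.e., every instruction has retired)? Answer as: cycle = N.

I1: IS=1 RO=2 EX=4 WR=5
I2: IS=6 RO=7 EX=9 WR=10  [struct: ADD busy until I1 writes@5]
I3: IS=11 RO=12 EX=14 WR=15  [struct: ADD busy until I2 writes@10]
I4: IS=12 RO=16 EX=17 WR=18  [RAW R0: wait I3 write@15]
I5: IS=16 RO=19 EX=21 WR=22  [struct: ADD busy until I3 writes@15; RAW R4: wait I4 write@18]
I6: IS=17 RO=19 EX=23 WR=24  [RAW R4: wait I4 write@18]
I7: IS=25 RO=26 EX=34 WR=35  [WAW R3: wait I6 write@24]

cycle = 35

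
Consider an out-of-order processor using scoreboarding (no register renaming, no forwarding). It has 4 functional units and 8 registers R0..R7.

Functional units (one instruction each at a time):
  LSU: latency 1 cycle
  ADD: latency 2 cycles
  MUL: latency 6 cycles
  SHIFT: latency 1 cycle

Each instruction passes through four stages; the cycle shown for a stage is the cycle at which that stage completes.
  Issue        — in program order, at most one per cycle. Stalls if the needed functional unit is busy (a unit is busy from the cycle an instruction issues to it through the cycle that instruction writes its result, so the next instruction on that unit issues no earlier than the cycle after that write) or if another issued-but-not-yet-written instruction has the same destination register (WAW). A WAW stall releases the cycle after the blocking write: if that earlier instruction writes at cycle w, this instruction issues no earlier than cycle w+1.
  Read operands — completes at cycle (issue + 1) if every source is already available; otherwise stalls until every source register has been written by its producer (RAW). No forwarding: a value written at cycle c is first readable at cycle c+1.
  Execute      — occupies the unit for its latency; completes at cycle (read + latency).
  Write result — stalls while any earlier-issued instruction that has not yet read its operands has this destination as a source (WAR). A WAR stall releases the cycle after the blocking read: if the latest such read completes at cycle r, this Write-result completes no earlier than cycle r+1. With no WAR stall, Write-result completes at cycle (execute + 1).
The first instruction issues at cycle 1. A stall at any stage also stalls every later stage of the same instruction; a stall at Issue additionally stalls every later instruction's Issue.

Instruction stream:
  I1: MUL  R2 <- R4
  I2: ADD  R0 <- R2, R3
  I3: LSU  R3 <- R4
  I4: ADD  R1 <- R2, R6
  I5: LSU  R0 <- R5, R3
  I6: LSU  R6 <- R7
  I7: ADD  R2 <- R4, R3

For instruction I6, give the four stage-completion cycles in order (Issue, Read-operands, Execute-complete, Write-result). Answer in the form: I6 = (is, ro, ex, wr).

c1: I1 issues→MUL
c2: I1 reads; I2 issues→ADD
c3: I3 issues→LSU
c4: I3 reads
c5: I3 exec-done
c8: I1 exec-done
c9: I1 writes R2
c10: I2 reads
c11: I3 writes R3
c12: I2 exec-done
c13: I2 writes R0
c14: I4 issues→ADD
c15: I4 reads; I5 issues→LSU
c16: I5 reads
c17: I4 exec-done; I5 exec-done
c18: I4 writes R1; I5 writes R0
c19: I6 issues→LSU
c20: I6 reads; I7 issues→ADD
c21: I6 exec-done; I7 reads
c22: I6 writes R6
c23: I7 exec-done
c24: I7 writes R2

I6 = (19, 20, 21, 22)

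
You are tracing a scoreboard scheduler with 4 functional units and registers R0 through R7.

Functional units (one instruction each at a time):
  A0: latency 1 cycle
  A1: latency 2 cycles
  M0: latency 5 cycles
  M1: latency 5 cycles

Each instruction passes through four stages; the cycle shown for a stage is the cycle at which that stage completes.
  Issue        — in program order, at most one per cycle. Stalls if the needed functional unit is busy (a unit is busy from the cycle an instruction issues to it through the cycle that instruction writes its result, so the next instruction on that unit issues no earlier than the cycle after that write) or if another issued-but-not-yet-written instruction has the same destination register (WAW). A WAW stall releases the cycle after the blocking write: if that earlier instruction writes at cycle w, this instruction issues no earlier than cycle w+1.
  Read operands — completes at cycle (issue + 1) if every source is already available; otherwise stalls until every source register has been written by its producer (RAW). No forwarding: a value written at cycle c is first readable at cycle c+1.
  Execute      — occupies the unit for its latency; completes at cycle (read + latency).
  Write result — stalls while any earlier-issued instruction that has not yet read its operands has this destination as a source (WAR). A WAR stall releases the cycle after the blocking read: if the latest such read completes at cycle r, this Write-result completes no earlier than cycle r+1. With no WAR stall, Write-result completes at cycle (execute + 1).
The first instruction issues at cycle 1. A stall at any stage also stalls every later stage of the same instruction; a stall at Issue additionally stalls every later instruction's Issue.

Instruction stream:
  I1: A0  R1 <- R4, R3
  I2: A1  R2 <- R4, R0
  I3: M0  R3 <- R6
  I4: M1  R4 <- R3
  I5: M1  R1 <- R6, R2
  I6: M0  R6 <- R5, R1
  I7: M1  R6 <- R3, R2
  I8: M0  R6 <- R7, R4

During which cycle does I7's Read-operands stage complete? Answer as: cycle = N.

[1] I1→A0
[2] I1 RO; I2→A1
[3] I1 EX; I2 RO; I3→M0
[4] I1 WR R1; I3 RO; I4→M1
[5] I2 EX
[6] I2 WR R2
[9] I3 EX
[10] I3 WR R3
[11] I4 RO
[16] I4 EX
[17] I4 WR R4
[18] I5→M1
[19] I5 RO; I6→M0
[24] I5 EX
[25] I5 WR R1
[26] I6 RO
[31] I6 EX
[32] I6 WR R6
[33] I7→M1
[34] I7 RO
[39] I7 EX
[40] I7 WR R6
[41] I8→M0
[42] I8 RO
[47] I8 EX
[48] I8 WR R6

cycle = 34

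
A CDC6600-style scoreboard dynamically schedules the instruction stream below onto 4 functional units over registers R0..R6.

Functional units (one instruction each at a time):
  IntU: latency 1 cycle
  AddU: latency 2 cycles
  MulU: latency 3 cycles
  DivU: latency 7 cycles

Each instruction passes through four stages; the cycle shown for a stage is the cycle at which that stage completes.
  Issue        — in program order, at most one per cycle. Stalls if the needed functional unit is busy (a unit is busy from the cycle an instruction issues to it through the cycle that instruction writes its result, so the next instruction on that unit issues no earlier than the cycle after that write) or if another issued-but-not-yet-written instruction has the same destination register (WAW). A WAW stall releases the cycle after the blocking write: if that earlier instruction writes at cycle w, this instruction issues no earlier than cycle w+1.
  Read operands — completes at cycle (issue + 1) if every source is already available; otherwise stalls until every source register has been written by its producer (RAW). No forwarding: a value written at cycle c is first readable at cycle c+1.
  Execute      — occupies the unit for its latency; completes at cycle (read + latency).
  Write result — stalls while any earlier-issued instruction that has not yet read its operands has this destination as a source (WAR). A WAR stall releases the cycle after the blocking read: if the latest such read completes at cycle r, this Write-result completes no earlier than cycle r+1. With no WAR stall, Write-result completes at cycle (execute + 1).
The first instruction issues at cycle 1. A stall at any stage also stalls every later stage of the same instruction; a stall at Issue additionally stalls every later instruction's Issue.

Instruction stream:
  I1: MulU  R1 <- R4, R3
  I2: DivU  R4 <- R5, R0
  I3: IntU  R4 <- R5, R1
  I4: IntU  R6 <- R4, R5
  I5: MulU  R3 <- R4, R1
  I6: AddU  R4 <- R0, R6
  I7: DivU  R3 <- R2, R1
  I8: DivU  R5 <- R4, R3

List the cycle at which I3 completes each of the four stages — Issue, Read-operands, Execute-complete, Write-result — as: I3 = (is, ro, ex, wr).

I3 = (12, 13, 14, 15)

cycle 1: I1 issues→MulU
cycle 2: I1 reads | I2 issues→DivU
cycle 3: I2 reads
cycle 5: I1 exec-done
cycle 6: I1 writes R1
cycle 10: I2 exec-done
cycle 11: I2 writes R4
cycle 12: I3 issues→IntU
cycle 13: I3 reads
cycle 14: I3 exec-done
cycle 15: I3 writes R4
cycle 16: I4 issues→IntU
cycle 17: I4 reads | I5 issues→MulU
cycle 18: I4 exec-done | I5 reads | I6 issues→AddU
cycle 19: I4 writes R6
cycle 20: I6 reads
cycle 21: I5 exec-done
cycle 22: I5 writes R3 | I6 exec-done
cycle 23: I6 writes R4 | I7 issues→DivU
cycle 24: I7 reads
cycle 31: I7 exec-done
cycle 32: I7 writes R3
cycle 33: I8 issues→DivU
cycle 34: I8 reads
cycle 41: I8 exec-done
cycle 42: I8 writes R5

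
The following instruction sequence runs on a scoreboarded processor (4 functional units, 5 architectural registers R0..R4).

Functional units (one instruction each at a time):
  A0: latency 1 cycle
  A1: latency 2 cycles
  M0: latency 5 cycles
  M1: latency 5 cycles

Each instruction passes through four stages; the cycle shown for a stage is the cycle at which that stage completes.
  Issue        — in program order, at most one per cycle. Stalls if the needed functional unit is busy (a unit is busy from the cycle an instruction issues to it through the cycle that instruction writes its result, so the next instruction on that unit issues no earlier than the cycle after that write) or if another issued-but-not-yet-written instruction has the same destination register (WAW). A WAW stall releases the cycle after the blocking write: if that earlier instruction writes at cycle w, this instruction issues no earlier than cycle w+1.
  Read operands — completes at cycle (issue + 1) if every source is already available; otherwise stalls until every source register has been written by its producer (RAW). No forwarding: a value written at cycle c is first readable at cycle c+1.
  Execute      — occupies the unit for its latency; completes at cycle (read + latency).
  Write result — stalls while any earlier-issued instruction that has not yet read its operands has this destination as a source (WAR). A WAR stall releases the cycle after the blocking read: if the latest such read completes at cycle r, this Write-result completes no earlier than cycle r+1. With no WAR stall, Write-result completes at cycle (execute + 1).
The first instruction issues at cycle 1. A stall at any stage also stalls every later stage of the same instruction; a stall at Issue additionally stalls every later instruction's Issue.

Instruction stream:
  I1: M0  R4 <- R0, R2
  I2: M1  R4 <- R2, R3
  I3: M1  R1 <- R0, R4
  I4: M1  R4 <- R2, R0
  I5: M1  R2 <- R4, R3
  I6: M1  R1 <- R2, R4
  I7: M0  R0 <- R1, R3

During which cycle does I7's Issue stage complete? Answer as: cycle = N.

cycle = 42

  I1 | 1 | 2 | 7 | 8
  I2 | 9 | 10 | 15 | 16   WAW R4: wait I1 write@8
  I3 | 17 | 18 | 23 | 24   struct: M1 busy until I2 writes@16
  I4 | 25 | 26 | 31 | 32   struct: M1 busy until I3 writes@24
  I5 | 33 | 34 | 39 | 40   struct: M1 busy until I4 writes@32
  I6 | 41 | 42 | 47 | 48   struct: M1 busy until I5 writes@40
  I7 | 42 | 49 | 54 | 55   RAW R1: wait I6 write@48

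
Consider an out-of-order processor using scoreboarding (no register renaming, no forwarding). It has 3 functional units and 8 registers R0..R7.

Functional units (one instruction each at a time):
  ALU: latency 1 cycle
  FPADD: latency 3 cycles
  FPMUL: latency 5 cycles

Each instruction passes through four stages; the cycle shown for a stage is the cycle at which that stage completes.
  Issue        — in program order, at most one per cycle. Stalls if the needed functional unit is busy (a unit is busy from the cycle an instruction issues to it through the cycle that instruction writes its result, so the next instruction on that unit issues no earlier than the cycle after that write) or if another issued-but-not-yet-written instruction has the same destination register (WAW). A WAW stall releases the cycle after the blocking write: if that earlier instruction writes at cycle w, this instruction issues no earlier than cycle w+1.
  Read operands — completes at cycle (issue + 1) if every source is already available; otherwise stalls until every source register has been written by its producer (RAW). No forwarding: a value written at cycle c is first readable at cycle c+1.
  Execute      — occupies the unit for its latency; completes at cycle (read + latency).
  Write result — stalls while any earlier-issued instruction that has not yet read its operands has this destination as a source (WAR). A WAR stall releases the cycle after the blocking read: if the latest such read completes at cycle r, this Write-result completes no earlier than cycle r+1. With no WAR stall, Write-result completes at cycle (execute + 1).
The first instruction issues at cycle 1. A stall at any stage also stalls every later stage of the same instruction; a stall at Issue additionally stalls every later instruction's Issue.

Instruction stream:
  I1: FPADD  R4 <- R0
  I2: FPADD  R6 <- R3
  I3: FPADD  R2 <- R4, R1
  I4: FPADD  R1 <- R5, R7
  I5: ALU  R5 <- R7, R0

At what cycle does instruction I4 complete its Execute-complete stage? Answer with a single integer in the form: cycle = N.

  I1 | 1 | 2 | 5 | 6
  I2 | 7 | 8 | 11 | 12   struct: FPADD busy until I1 writes@6
  I3 | 13 | 14 | 17 | 18   struct: FPADD busy until I2 writes@12
  I4 | 19 | 20 | 23 | 24   struct: FPADD busy until I3 writes@18
  I5 | 20 | 21 | 22 | 23

cycle = 23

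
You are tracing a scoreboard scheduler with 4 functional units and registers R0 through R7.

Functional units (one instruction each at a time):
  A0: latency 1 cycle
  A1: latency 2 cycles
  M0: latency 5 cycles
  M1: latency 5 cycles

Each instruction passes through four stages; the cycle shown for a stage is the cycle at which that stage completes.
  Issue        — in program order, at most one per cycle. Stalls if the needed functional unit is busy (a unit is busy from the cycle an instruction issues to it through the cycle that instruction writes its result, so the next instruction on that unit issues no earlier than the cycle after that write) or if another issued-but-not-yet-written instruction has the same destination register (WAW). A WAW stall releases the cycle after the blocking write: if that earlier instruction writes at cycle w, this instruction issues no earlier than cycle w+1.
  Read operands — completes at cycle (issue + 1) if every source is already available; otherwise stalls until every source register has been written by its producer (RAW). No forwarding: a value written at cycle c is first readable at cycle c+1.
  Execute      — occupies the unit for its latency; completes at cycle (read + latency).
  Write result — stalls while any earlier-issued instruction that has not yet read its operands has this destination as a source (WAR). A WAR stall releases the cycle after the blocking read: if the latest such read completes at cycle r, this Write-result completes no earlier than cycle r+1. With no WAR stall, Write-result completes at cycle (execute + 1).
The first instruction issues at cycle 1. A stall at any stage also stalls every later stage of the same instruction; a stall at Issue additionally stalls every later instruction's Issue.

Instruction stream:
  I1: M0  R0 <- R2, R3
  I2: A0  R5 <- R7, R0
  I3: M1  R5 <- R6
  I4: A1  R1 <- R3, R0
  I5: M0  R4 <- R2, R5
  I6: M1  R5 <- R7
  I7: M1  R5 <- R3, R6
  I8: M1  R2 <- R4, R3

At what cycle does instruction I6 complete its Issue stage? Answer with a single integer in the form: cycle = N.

cycle = 20

t=1  I1 issues→M0
t=2  I1 reads, I2 issues→A0
t=7  I1 exec-done
t=8  I1 writes R0
t=9  I2 reads
t=10  I2 exec-done
t=11  I2 writes R5
t=12  I3 issues→M1
t=13  I3 reads, I4 issues→A1
t=14  I4 reads, I5 issues→M0
t=16  I4 exec-done
t=17  I4 writes R1
t=18  I3 exec-done
t=19  I3 writes R5
t=20  I5 reads, I6 issues→M1
t=21  I6 reads
t=25  I5 exec-done
t=26  I5 writes R4, I6 exec-done
t=27  I6 writes R5
t=28  I7 issues→M1
t=29  I7 reads
t=34  I7 exec-done
t=35  I7 writes R5
t=36  I8 issues→M1
t=37  I8 reads
t=42  I8 exec-done
t=43  I8 writes R2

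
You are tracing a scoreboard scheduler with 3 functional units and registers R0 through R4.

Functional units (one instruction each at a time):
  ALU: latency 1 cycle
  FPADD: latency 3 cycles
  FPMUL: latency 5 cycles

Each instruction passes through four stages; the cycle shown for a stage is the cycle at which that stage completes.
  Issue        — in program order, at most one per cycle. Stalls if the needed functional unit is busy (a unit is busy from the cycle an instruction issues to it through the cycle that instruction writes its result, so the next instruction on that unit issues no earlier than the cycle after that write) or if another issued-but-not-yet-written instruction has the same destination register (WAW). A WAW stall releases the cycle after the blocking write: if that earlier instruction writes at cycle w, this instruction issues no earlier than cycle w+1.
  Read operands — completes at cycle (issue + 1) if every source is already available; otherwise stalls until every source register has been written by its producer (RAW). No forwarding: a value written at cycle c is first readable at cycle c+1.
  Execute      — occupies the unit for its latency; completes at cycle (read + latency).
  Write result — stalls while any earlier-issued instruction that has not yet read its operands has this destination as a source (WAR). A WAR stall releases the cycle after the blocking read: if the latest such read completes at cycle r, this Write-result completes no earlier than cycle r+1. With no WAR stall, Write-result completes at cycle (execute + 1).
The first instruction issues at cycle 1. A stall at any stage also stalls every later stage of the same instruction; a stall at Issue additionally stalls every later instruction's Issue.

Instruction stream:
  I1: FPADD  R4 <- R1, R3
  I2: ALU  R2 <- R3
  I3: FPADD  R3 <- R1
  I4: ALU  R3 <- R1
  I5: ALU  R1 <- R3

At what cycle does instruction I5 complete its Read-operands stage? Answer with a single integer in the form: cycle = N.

cycle = 18

I1  is:1  ro:2  ex:5  wr:6
I2  is:2  ro:3  ex:4  wr:5
I3  is:7  ro:8  ex:11  wr:12  — struct: FPADD busy until I1 writes@6
I4  is:13  ro:14  ex:15  wr:16  — WAW R3: wait I3 write@12
I5  is:17  ro:18  ex:19  wr:20  — struct: ALU busy until I4 writes@16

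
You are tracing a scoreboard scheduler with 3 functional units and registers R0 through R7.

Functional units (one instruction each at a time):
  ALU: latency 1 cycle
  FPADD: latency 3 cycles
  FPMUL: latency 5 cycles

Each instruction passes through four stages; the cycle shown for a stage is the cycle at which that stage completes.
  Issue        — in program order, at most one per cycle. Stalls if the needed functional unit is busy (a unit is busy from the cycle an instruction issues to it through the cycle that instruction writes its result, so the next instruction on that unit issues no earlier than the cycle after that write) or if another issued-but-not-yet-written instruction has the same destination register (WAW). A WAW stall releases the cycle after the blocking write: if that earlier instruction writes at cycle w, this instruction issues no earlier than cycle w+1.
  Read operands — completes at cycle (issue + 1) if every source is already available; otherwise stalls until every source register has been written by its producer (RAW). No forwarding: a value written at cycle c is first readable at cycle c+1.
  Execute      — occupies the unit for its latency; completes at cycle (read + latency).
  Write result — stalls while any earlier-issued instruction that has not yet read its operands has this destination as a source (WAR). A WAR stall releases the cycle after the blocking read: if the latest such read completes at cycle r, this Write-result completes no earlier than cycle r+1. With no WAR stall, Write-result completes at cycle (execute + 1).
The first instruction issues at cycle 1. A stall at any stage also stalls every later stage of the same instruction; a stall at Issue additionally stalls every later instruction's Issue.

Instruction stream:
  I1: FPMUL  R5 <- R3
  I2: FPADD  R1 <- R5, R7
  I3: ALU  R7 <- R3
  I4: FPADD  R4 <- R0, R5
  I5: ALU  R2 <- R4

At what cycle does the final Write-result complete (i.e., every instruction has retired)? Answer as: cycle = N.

I1: IS=1 RO=2 EX=7 WR=8
I2: IS=2 RO=9 EX=12 WR=13  [RAW R5: wait I1 write@8]
I3: IS=3 RO=4 EX=5 WR=10  [WAR R7: wait I2 read@9]
I4: IS=14 RO=15 EX=18 WR=19  [struct: FPADD busy until I2 writes@13]
I5: IS=15 RO=20 EX=21 WR=22  [RAW R4: wait I4 write@19]

cycle = 22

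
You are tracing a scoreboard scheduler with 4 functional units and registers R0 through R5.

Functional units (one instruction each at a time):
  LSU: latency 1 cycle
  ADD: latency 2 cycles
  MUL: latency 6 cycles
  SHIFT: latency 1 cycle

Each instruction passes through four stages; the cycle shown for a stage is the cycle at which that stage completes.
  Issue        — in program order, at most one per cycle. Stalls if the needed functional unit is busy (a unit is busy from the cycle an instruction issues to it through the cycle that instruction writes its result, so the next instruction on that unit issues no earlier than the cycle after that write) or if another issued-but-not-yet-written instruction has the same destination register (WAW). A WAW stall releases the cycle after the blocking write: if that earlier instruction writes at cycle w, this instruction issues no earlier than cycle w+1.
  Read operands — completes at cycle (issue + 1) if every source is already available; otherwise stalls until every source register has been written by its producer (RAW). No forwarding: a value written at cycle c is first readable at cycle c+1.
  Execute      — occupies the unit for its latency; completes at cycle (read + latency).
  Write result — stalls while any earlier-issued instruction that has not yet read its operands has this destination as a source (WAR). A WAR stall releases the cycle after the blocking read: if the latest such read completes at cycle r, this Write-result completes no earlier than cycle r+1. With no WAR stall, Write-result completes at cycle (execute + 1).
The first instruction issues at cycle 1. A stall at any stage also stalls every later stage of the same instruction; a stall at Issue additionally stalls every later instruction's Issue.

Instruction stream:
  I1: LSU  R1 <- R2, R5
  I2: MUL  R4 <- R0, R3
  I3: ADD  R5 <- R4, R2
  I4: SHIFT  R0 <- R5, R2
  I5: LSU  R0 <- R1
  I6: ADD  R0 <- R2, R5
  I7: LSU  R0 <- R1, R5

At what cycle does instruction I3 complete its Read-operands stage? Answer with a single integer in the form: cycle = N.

cycle = 11

c1: issue I1 (LSU)
c2: I1 read-ops | issue I2 (MUL)
c3: I1 finished on LSU | I2 read-ops | issue I3 (ADD)
c4: I1→R1 | issue I4 (SHIFT)
c9: I2 finished on MUL
c10: I2→R4
c11: I3 read-ops
c13: I3 finished on ADD
c14: I3→R5
c15: I4 read-ops
c16: I4 finished on SHIFT
c17: I4→R0
c18: issue I5 (LSU)
c19: I5 read-ops
c20: I5 finished on LSU
c21: I5→R0
c22: issue I6 (ADD)
c23: I6 read-ops
c25: I6 finished on ADD
c26: I6→R0
c27: issue I7 (LSU)
c28: I7 read-ops
c29: I7 finished on LSU
c30: I7→R0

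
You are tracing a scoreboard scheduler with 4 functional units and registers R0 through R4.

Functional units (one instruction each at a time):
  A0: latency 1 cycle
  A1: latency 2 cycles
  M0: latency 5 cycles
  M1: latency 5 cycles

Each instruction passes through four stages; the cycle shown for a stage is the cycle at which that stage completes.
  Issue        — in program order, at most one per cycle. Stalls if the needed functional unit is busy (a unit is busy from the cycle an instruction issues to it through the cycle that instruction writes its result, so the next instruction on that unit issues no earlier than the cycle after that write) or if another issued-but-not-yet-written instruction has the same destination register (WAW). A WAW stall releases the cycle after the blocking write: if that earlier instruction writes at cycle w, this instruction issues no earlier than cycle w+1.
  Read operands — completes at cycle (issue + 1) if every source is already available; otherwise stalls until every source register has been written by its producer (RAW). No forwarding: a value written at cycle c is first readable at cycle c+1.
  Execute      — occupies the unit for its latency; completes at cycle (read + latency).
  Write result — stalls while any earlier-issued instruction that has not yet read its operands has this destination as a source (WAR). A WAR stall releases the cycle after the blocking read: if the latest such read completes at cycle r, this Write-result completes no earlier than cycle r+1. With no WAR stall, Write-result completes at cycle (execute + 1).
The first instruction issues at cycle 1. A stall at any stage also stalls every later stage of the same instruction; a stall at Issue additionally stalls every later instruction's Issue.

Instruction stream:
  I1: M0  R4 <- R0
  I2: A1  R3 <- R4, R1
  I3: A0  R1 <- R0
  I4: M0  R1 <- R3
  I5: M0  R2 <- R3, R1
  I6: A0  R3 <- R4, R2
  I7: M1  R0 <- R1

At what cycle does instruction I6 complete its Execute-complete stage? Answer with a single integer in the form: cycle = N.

cycle = 29

I1  is:1  ro:2  ex:7  wr:8
I2  is:2  ro:9  ex:11  wr:12  — RAW R4: wait I1 write@8
I3  is:3  ro:4  ex:5  wr:10  — WAR R1: wait I2 read@9
I4  is:11  ro:13  ex:18  wr:19  — WAW R1: wait I3 write@10, RAW R3: wait I2 write@12
I5  is:20  ro:21  ex:26  wr:27  — struct: M0 busy until I4 writes@19
I6  is:21  ro:28  ex:29  wr:30  — RAW R2: wait I5 write@27
I7  is:22  ro:23  ex:28  wr:29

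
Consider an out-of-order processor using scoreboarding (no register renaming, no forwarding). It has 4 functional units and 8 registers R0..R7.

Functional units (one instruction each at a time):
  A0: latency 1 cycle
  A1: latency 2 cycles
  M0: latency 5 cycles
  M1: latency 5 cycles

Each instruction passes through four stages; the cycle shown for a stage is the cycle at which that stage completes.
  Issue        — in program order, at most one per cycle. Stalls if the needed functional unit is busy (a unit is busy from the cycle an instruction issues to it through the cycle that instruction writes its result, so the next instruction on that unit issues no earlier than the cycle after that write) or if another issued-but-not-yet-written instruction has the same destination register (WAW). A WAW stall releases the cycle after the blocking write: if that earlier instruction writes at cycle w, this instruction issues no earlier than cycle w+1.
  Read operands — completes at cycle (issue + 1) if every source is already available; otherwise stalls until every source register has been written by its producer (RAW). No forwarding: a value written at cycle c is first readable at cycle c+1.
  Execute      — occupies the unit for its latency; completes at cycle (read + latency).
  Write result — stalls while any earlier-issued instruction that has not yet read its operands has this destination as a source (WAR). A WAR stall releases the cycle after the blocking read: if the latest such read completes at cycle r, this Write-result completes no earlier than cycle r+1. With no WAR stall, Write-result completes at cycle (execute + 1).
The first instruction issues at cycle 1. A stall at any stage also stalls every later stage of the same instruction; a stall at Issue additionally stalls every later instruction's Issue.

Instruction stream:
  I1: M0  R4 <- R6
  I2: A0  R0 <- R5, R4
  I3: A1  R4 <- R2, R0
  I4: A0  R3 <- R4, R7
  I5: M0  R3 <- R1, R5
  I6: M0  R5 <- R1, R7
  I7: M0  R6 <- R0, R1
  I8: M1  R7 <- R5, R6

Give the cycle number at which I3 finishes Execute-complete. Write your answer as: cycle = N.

I1: IS=1 RO=2 EX=7 WR=8
I2: IS=2 RO=9 EX=10 WR=11  [RAW R4: wait I1 write@8]
I3: IS=9 RO=12 EX=14 WR=15  [WAW R4: wait I1 write@8; RAW R0: wait I2 write@11]
I4: IS=12 RO=16 EX=17 WR=18  [struct: A0 busy until I2 writes@11; RAW R4: wait I3 write@15]
I5: IS=19 RO=20 EX=25 WR=26  [WAW R3: wait I4 write@18]
I6: IS=27 RO=28 EX=33 WR=34  [struct: M0 busy until I5 writes@26]
I7: IS=35 RO=36 EX=41 WR=42  [struct: M0 busy until I6 writes@34]
I8: IS=36 RO=43 EX=48 WR=49  [RAW R6: wait I7 write@42]

cycle = 14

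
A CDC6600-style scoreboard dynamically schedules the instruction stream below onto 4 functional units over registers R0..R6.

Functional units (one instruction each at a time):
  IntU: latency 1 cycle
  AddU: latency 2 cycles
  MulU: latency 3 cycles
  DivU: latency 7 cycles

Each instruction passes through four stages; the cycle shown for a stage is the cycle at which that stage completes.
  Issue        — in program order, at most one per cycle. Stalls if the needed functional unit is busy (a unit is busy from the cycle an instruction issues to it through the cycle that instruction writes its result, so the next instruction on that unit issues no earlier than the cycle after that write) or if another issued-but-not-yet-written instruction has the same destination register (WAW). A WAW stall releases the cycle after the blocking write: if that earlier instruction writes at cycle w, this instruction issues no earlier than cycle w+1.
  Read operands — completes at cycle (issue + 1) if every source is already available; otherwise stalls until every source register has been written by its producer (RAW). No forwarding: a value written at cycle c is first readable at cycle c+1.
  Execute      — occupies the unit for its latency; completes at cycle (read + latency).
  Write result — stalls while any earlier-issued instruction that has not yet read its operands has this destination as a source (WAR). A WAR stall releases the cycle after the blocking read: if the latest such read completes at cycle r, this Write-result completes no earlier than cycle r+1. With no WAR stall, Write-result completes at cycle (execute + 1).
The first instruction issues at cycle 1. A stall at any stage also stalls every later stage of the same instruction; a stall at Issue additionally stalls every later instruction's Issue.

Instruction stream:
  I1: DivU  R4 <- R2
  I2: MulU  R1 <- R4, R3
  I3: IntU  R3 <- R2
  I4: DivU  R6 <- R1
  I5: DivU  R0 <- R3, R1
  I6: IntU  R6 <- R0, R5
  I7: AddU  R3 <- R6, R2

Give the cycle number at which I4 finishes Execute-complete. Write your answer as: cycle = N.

[I1] 1/2/9/10
[I2] 2/11/14/15  (RAW R4: wait I1 write@10)
[I3] 3/4/5/12  (WAR R3: wait I2 read@11)
[I4] 11/16/23/24  (struct: DivU busy until I1 writes@10; RAW R1: wait I2 write@15)
[I5] 25/26/33/34  (struct: DivU busy until I4 writes@24)
[I6] 26/35/36/37  (RAW R0: wait I5 write@34)
[I7] 27/38/40/41  (RAW R6: wait I6 write@37)

cycle = 23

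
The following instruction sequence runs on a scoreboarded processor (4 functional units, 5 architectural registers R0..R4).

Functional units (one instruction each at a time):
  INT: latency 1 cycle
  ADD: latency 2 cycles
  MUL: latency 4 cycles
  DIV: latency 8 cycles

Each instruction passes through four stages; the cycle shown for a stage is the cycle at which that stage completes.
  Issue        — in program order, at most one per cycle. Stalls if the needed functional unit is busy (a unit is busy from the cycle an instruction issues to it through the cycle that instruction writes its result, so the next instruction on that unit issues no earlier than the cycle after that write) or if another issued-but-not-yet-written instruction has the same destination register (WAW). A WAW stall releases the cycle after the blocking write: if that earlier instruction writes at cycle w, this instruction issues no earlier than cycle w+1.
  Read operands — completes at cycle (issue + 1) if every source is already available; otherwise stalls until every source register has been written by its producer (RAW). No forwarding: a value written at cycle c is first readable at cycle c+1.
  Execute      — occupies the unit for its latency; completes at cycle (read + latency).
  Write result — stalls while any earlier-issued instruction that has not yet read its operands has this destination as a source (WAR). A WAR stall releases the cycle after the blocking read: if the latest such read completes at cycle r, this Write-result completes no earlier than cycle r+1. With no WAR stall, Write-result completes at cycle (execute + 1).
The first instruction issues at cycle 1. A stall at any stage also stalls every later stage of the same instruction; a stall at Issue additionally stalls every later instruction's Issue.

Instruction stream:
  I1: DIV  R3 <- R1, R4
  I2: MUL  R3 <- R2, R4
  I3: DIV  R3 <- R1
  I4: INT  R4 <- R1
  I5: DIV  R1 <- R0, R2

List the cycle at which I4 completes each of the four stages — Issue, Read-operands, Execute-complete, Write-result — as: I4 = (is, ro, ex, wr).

I1  is:1  ro:2  ex:10  wr:11
I2  is:12  ro:13  ex:17  wr:18  — WAW R3: wait I1 write@11
I3  is:19  ro:20  ex:28  wr:29  — WAW R3: wait I2 write@18
I4  is:20  ro:21  ex:22  wr:23
I5  is:30  ro:31  ex:39  wr:40  — struct: DIV busy until I3 writes@29

I4 = (20, 21, 22, 23)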